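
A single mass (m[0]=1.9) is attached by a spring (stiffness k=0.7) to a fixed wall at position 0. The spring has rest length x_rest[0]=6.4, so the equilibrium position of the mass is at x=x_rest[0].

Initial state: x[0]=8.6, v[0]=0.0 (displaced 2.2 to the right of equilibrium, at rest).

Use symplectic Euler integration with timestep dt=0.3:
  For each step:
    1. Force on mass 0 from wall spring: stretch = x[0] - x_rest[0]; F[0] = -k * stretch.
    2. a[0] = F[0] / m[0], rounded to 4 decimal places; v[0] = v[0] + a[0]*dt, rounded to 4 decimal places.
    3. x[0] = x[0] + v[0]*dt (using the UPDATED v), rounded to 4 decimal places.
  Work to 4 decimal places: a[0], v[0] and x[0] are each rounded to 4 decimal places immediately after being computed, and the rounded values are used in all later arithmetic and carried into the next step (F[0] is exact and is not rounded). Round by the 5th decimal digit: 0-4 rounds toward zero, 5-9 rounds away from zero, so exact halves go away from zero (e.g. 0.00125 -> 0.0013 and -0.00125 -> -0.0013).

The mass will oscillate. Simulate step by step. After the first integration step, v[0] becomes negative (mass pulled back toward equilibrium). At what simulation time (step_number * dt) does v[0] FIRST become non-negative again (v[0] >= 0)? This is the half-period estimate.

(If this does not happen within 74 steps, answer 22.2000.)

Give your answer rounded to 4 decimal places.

Answer: 5.4000

Derivation:
Step 0: x=[8.6000] v=[0.0000]
Step 1: x=[8.5270] v=[-0.2432]
Step 2: x=[8.3835] v=[-0.4783]
Step 3: x=[8.1743] v=[-0.6975]
Step 4: x=[7.9062] v=[-0.8936]
Step 5: x=[7.5882] v=[-1.0601]
Step 6: x=[7.2308] v=[-1.1914]
Step 7: x=[6.8458] v=[-1.2832]
Step 8: x=[6.4461] v=[-1.3325]
Step 9: x=[6.0448] v=[-1.3376]
Step 10: x=[5.6553] v=[-1.2983]
Step 11: x=[5.2905] v=[-1.2160]
Step 12: x=[4.9625] v=[-1.0934]
Step 13: x=[4.6822] v=[-0.9345]
Step 14: x=[4.4588] v=[-0.7446]
Step 15: x=[4.2998] v=[-0.5300]
Step 16: x=[4.2104] v=[-0.2979]
Step 17: x=[4.1936] v=[-0.0559]
Step 18: x=[4.2500] v=[0.1880]
First v>=0 after going negative at step 18, time=5.4000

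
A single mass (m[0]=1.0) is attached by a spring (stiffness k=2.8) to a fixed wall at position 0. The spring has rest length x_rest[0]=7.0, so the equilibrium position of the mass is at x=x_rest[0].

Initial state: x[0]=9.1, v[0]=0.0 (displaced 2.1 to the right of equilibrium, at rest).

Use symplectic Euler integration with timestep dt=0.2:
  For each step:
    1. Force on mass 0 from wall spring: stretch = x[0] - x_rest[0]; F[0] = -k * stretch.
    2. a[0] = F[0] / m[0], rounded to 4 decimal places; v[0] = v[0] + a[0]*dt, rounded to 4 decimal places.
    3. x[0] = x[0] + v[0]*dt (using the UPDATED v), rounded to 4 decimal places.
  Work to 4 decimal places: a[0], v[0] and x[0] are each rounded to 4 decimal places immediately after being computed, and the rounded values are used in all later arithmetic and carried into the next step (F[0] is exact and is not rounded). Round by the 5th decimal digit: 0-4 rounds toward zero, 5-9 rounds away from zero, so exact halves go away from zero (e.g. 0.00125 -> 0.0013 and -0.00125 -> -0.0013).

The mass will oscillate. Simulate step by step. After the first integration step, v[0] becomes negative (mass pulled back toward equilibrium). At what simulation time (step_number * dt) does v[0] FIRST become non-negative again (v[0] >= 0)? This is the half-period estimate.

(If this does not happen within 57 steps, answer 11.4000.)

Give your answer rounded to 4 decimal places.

Answer: 2.0000

Derivation:
Step 0: x=[9.1000] v=[0.0000]
Step 1: x=[8.8648] v=[-1.1760]
Step 2: x=[8.4207] v=[-2.2203]
Step 3: x=[7.8175] v=[-3.0159]
Step 4: x=[7.1228] v=[-3.4737]
Step 5: x=[6.4143] v=[-3.5425]
Step 6: x=[5.7714] v=[-3.2145]
Step 7: x=[5.2661] v=[-2.5265]
Step 8: x=[4.9550] v=[-1.5555]
Step 9: x=[4.8729] v=[-0.4103]
Step 10: x=[5.0291] v=[0.7809]
First v>=0 after going negative at step 10, time=2.0000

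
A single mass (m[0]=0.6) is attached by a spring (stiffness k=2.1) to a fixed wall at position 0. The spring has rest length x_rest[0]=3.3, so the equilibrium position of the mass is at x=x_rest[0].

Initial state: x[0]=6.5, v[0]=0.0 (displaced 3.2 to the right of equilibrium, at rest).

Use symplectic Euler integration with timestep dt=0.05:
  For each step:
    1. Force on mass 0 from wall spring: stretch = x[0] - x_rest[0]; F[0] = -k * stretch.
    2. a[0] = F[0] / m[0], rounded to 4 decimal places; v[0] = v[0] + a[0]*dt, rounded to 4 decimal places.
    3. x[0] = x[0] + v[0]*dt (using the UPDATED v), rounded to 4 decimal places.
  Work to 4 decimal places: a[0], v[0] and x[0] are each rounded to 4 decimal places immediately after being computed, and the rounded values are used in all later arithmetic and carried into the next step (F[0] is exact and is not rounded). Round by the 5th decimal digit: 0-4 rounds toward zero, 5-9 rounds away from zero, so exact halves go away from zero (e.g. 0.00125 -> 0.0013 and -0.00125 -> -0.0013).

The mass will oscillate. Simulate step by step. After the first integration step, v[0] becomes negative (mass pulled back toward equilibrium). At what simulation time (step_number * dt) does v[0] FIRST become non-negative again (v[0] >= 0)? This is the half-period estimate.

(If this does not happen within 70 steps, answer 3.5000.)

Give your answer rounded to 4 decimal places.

Step 0: x=[6.5000] v=[0.0000]
Step 1: x=[6.4720] v=[-0.5600]
Step 2: x=[6.4162] v=[-1.1151]
Step 3: x=[6.3332] v=[-1.6604]
Step 4: x=[6.2236] v=[-2.1912]
Step 5: x=[6.0885] v=[-2.7028]
Step 6: x=[5.9290] v=[-3.1908]
Step 7: x=[5.7465] v=[-3.6509]
Step 8: x=[5.5426] v=[-4.0790]
Step 9: x=[5.3190] v=[-4.4715]
Step 10: x=[5.0778] v=[-4.8248]
Step 11: x=[4.8210] v=[-5.1359]
Step 12: x=[4.5509] v=[-5.4021]
Step 13: x=[4.2699] v=[-5.6210]
Step 14: x=[3.9804] v=[-5.7907]
Step 15: x=[3.6849] v=[-5.9098]
Step 16: x=[3.3860] v=[-5.9772]
Step 17: x=[3.0864] v=[-5.9923]
Step 18: x=[2.7887] v=[-5.9549]
Step 19: x=[2.4954] v=[-5.8654]
Step 20: x=[2.2092] v=[-5.7246]
Step 21: x=[1.9325] v=[-5.5337]
Step 22: x=[1.6678] v=[-5.2944]
Step 23: x=[1.4174] v=[-5.0088]
Step 24: x=[1.1834] v=[-4.6793]
Step 25: x=[0.9680] v=[-4.3089]
Step 26: x=[0.7730] v=[-3.9008]
Step 27: x=[0.6001] v=[-3.4586]
Step 28: x=[0.4508] v=[-2.9861]
Step 29: x=[0.3264] v=[-2.4875]
Step 30: x=[0.2280] v=[-1.9671]
Step 31: x=[0.1565] v=[-1.4295]
Step 32: x=[0.1125] v=[-0.8794]
Step 33: x=[0.0964] v=[-0.3216]
Step 34: x=[0.1084] v=[0.2390]
First v>=0 after going negative at step 34, time=1.7000

Answer: 1.7000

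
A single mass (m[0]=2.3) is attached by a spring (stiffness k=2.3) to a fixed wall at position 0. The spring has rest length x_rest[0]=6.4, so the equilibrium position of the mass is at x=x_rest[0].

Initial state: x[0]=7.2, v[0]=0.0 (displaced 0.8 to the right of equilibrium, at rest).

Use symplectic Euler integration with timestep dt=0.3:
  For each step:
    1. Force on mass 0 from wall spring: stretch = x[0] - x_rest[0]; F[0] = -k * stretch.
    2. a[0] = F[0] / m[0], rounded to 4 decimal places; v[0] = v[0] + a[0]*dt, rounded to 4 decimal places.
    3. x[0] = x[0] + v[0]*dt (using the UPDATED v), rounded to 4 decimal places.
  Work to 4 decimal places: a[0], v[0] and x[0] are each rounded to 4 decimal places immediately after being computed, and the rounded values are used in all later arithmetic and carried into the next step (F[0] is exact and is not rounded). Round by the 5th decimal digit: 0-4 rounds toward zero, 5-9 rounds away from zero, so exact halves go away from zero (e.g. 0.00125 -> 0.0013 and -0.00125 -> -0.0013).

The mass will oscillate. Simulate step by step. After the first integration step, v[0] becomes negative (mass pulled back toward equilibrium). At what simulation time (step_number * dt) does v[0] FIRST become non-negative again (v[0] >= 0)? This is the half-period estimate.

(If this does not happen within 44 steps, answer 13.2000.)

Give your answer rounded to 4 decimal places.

Answer: 3.3000

Derivation:
Step 0: x=[7.2000] v=[0.0000]
Step 1: x=[7.1280] v=[-0.2400]
Step 2: x=[6.9905] v=[-0.4584]
Step 3: x=[6.7998] v=[-0.6356]
Step 4: x=[6.5732] v=[-0.7555]
Step 5: x=[6.3310] v=[-0.8075]
Step 6: x=[6.0950] v=[-0.7868]
Step 7: x=[5.8864] v=[-0.6953]
Step 8: x=[5.7240] v=[-0.5412]
Step 9: x=[5.6225] v=[-0.3384]
Step 10: x=[5.5909] v=[-0.1052]
Step 11: x=[5.6322] v=[0.1375]
First v>=0 after going negative at step 11, time=3.3000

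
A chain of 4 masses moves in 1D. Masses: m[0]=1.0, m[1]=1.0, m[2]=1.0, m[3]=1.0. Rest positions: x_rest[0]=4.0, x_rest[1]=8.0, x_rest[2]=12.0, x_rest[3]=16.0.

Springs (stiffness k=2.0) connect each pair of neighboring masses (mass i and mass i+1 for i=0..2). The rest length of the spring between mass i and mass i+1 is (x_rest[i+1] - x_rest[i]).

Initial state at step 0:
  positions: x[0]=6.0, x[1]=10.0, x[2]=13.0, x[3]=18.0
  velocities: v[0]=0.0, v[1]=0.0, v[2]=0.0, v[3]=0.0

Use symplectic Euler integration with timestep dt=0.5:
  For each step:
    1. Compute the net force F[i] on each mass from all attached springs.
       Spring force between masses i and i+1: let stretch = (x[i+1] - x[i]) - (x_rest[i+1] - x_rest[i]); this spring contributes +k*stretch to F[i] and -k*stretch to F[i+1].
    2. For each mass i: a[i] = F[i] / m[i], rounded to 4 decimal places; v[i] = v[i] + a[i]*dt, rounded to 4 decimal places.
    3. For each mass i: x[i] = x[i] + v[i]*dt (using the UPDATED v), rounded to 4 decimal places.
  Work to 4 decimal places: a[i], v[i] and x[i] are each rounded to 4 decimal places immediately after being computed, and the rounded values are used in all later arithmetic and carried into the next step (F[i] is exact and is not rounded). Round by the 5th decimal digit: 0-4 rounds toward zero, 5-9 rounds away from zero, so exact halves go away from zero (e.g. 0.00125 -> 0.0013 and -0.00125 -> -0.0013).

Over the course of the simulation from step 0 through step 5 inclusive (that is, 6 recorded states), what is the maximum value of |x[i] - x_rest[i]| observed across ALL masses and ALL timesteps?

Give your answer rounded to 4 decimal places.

Answer: 2.5000

Derivation:
Step 0: x=[6.0000 10.0000 13.0000 18.0000] v=[0.0000 0.0000 0.0000 0.0000]
Step 1: x=[6.0000 9.5000 14.0000 17.5000] v=[0.0000 -1.0000 2.0000 -1.0000]
Step 2: x=[5.7500 9.5000 14.5000 17.2500] v=[-0.5000 0.0000 1.0000 -0.5000]
Step 3: x=[5.3750 10.1250 13.8750 17.6250] v=[-0.7500 1.2500 -1.2500 0.7500]
Step 4: x=[5.3750 10.2500 13.2500 18.1250] v=[0.0000 0.2500 -1.2500 1.0000]
Step 5: x=[5.8125 9.4375 13.5625 18.1875] v=[0.8750 -1.6250 0.6250 0.1250]
Max displacement = 2.5000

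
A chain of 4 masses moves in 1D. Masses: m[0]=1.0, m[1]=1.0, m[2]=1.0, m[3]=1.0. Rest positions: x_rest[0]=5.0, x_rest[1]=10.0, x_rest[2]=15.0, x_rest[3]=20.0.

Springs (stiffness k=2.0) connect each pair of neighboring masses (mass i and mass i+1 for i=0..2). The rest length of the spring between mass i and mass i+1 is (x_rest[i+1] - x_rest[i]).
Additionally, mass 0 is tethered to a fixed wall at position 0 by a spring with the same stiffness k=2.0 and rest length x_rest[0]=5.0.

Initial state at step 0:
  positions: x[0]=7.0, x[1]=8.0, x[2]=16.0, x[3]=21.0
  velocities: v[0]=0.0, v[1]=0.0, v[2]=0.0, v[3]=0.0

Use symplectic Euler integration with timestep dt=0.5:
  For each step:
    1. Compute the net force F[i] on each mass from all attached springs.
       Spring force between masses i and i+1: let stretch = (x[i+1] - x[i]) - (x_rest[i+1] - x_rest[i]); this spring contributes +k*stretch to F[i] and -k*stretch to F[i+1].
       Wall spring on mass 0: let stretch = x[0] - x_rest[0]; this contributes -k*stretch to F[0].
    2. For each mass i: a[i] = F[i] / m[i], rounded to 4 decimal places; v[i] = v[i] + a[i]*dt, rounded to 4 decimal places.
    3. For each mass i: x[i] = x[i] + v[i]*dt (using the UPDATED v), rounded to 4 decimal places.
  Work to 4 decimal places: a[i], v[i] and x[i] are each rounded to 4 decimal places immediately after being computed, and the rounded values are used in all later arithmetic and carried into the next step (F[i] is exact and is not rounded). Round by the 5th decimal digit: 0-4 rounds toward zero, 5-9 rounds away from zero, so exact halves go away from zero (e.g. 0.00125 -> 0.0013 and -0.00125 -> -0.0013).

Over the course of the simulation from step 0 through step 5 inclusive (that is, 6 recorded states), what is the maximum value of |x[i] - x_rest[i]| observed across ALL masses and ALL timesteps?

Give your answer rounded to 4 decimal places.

Step 0: x=[7.0000 8.0000 16.0000 21.0000] v=[0.0000 0.0000 0.0000 0.0000]
Step 1: x=[4.0000 11.5000 14.5000 21.0000] v=[-6.0000 7.0000 -3.0000 0.0000]
Step 2: x=[2.7500 12.7500 14.7500 20.2500] v=[-2.5000 2.5000 0.5000 -1.5000]
Step 3: x=[5.1250 10.0000 16.7500 19.2500] v=[4.7500 -5.5000 4.0000 -2.0000]
Step 4: x=[7.3750 8.1875 16.6250 19.5000] v=[4.5000 -3.6250 -0.2500 0.5000]
Step 5: x=[6.3438 10.1875 13.7188 20.8125] v=[-2.0625 4.0000 -5.8125 2.6250]
Max displacement = 2.7500

Answer: 2.7500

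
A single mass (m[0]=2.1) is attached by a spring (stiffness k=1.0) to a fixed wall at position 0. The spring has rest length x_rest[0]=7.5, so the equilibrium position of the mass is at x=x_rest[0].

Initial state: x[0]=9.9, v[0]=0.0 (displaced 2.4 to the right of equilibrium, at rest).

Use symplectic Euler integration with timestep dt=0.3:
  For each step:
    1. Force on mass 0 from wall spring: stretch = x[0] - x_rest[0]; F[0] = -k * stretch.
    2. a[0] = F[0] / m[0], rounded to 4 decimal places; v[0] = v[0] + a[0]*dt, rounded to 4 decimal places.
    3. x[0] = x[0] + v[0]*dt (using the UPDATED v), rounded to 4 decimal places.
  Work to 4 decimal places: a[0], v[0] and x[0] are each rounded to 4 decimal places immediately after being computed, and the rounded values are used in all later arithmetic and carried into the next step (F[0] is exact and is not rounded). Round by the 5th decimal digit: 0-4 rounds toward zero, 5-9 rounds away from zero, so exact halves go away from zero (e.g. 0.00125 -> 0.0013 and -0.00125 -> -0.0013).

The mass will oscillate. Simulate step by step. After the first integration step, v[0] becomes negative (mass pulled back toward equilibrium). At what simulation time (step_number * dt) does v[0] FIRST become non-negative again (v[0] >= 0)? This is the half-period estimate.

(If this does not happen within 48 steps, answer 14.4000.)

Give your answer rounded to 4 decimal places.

Answer: 4.8000

Derivation:
Step 0: x=[9.9000] v=[0.0000]
Step 1: x=[9.7971] v=[-0.3429]
Step 2: x=[9.5958] v=[-0.6711]
Step 3: x=[9.3047] v=[-0.9705]
Step 4: x=[8.9362] v=[-1.2283]
Step 5: x=[8.5062] v=[-1.4335]
Step 6: x=[8.0330] v=[-1.5772]
Step 7: x=[7.5370] v=[-1.6533]
Step 8: x=[7.0394] v=[-1.6586]
Step 9: x=[6.5616] v=[-1.5928]
Step 10: x=[6.1240] v=[-1.4587]
Step 11: x=[5.7454] v=[-1.2621]
Step 12: x=[5.4420] v=[-1.0115]
Step 13: x=[5.2268] v=[-0.7175]
Step 14: x=[5.1090] v=[-0.3928]
Step 15: x=[5.0936] v=[-0.0512]
Step 16: x=[5.1814] v=[0.2926]
First v>=0 after going negative at step 16, time=4.8000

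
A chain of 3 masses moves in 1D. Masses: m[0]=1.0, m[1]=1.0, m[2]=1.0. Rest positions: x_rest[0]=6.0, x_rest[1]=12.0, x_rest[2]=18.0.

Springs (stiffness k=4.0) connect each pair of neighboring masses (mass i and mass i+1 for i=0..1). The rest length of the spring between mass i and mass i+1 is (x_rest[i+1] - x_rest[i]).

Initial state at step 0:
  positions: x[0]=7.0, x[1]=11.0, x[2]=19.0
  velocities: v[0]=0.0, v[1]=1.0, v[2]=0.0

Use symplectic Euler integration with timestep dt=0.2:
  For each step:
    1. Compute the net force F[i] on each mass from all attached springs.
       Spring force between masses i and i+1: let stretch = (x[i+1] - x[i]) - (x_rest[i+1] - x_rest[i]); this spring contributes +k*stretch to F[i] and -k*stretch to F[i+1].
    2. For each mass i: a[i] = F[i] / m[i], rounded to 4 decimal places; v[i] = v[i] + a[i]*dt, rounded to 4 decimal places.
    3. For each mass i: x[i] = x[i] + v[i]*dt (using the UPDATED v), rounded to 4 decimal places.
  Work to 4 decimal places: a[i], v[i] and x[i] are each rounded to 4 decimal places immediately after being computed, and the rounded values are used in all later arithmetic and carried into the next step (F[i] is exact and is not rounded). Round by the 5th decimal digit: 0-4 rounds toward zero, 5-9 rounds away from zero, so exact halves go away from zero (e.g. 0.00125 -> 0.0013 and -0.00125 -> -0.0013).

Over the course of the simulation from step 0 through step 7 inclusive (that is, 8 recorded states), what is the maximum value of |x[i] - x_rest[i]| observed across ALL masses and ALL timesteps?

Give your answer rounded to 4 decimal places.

Step 0: x=[7.0000 11.0000 19.0000] v=[0.0000 1.0000 0.0000]
Step 1: x=[6.6800 11.8400 18.6800] v=[-1.6000 4.2000 -1.6000]
Step 2: x=[6.2256 12.9488 18.2256] v=[-2.2720 5.5440 -2.2720]
Step 3: x=[5.8869 13.8262 17.8869] v=[-1.6934 4.3869 -1.6934]
Step 4: x=[5.8585 14.0830 17.8585] v=[-0.1420 1.2840 -0.1420]
Step 5: x=[6.1860 13.6280 18.1860] v=[1.6376 -2.2752 1.6376]
Step 6: x=[6.7442 12.7115 18.7442] v=[2.7912 -4.5824 2.7912]
Step 7: x=[7.2972 11.8055 19.2972] v=[2.7650 -4.5301 2.7650]
Max displacement = 2.0830

Answer: 2.0830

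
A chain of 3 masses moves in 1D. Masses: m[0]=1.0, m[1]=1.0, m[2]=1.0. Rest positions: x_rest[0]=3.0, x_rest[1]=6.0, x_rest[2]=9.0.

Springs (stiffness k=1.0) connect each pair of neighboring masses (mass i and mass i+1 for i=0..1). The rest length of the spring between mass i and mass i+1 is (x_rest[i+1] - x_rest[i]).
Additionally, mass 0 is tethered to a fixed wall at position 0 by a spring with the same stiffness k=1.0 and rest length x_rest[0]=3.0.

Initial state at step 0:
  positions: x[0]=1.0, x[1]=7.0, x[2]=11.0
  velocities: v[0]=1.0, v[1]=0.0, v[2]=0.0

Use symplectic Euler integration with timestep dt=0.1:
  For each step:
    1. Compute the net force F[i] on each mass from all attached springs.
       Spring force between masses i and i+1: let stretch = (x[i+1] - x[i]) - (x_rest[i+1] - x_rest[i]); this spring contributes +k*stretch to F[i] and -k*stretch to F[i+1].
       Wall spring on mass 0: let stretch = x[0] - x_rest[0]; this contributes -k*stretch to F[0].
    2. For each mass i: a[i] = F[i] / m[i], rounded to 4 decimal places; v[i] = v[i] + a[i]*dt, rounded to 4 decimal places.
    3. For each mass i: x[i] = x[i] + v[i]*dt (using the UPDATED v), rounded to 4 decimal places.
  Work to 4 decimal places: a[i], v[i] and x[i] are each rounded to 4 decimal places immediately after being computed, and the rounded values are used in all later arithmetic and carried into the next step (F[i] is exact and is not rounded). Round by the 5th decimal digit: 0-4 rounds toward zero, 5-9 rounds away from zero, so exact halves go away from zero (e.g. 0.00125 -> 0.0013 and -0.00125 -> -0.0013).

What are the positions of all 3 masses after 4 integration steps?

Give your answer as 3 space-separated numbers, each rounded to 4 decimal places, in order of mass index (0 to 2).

Step 0: x=[1.0000 7.0000 11.0000] v=[1.0000 0.0000 0.0000]
Step 1: x=[1.1500 6.9800 10.9900] v=[1.5000 -0.2000 -0.1000]
Step 2: x=[1.3468 6.9418 10.9699] v=[1.9680 -0.3820 -0.2010]
Step 3: x=[1.5861 6.8879 10.9395] v=[2.3928 -0.5387 -0.3038]
Step 4: x=[1.8625 6.8215 10.8986] v=[2.7644 -0.6637 -0.4090]

Answer: 1.8625 6.8215 10.8986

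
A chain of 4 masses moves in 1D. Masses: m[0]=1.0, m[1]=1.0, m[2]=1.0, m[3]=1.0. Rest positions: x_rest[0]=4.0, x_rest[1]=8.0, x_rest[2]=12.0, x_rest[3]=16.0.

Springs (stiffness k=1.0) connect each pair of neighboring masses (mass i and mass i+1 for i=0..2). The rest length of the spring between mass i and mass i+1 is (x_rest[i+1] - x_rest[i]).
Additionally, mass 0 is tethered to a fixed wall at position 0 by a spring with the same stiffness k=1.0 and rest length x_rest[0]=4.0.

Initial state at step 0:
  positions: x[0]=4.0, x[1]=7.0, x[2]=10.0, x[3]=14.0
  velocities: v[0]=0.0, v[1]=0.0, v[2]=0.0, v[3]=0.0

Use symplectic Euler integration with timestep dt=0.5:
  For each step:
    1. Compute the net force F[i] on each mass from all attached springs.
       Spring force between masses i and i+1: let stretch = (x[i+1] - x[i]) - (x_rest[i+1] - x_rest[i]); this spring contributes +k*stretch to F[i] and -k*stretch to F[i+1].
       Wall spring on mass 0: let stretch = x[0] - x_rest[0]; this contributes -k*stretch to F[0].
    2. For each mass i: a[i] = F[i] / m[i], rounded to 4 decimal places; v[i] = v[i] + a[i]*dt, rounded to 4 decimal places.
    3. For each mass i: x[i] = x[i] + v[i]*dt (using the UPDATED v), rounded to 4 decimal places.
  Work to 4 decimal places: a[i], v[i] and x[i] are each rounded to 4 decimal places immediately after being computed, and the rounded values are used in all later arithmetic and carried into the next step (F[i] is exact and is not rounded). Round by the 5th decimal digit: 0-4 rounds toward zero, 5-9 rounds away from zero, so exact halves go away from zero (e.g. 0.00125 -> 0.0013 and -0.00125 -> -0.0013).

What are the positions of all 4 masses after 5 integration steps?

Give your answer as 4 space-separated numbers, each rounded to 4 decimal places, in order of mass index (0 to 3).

Answer: 3.1417 7.0285 11.1398 15.1360

Derivation:
Step 0: x=[4.0000 7.0000 10.0000 14.0000] v=[0.0000 0.0000 0.0000 0.0000]
Step 1: x=[3.7500 7.0000 10.2500 14.0000] v=[-0.5000 0.0000 0.5000 0.0000]
Step 2: x=[3.3750 7.0000 10.6250 14.0625] v=[-0.7500 0.0000 0.7500 0.1250]
Step 3: x=[3.0625 7.0000 10.9532 14.2657] v=[-0.6250 0.0000 0.6563 0.4063]
Step 4: x=[2.9688 7.0040 11.1212 14.6408] v=[-0.1875 0.0079 0.3360 0.7501]
Step 5: x=[3.1417 7.0285 11.1398 15.1360] v=[0.3457 0.0489 0.0372 0.9903]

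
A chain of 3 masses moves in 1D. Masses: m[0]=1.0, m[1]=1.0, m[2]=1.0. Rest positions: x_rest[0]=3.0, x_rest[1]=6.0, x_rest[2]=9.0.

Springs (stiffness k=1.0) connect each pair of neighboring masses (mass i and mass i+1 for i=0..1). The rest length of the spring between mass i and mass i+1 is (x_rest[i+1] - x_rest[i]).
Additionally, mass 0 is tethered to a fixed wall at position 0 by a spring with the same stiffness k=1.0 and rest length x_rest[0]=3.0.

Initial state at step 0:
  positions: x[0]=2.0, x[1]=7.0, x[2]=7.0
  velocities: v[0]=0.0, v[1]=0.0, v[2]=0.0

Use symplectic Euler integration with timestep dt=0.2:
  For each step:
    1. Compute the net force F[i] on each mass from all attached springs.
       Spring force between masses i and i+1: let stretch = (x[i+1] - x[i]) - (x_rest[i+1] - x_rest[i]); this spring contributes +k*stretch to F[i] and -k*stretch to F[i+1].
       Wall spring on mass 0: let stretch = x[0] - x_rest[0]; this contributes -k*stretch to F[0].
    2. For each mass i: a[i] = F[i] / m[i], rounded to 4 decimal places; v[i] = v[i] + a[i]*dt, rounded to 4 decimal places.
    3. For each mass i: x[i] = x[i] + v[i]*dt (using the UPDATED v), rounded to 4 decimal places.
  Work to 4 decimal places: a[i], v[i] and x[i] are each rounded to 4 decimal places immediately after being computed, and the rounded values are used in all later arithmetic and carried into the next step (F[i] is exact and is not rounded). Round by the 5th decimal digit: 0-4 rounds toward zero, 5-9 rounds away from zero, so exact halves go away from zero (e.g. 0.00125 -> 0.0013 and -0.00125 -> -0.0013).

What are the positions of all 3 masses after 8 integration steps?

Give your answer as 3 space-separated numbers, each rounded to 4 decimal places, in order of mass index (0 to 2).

Step 0: x=[2.0000 7.0000 7.0000] v=[0.0000 0.0000 0.0000]
Step 1: x=[2.1200 6.8000 7.1200] v=[0.6000 -1.0000 0.6000]
Step 2: x=[2.3424 6.4256 7.3472] v=[1.1120 -1.8720 1.1360]
Step 3: x=[2.6344 5.9247 7.6575] v=[1.4602 -2.5043 1.5517]
Step 4: x=[2.9527 5.3615 8.0185] v=[1.5914 -2.8158 1.8051]
Step 5: x=[3.2492 4.8083 8.3932] v=[1.4826 -2.7662 1.8737]
Step 6: x=[3.4781 4.3361 8.7445] v=[1.1446 -2.3610 1.7567]
Step 7: x=[3.6022 4.0059 9.0395] v=[0.6206 -1.6509 1.4750]
Step 8: x=[3.5984 3.8609 9.2532] v=[-0.0191 -0.7249 1.0683]

Answer: 3.5984 3.8609 9.2532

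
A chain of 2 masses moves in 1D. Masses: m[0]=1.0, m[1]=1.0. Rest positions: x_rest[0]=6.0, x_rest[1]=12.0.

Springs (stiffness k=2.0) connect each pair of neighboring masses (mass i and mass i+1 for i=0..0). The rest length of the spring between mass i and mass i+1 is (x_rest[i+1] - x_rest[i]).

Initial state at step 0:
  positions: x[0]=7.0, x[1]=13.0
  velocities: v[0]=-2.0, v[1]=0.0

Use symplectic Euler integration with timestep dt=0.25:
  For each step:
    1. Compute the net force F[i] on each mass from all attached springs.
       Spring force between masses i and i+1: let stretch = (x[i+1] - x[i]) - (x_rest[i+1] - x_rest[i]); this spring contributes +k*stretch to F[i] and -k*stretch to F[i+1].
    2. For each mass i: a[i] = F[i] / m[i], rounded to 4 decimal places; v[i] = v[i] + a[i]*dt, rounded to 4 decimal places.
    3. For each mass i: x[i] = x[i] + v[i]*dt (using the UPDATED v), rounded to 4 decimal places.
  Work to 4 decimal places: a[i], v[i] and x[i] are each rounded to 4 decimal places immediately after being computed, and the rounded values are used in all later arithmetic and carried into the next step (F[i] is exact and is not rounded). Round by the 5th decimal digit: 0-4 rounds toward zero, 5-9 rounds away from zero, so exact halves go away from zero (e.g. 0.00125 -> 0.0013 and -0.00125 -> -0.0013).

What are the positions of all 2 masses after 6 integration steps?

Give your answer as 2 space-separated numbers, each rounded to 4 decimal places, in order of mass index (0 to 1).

Answer: 5.4436 11.5564

Derivation:
Step 0: x=[7.0000 13.0000] v=[-2.0000 0.0000]
Step 1: x=[6.5000 13.0000] v=[-2.0000 0.0000]
Step 2: x=[6.0625 12.9375] v=[-1.7500 -0.2500]
Step 3: x=[5.7344 12.7656] v=[-1.3125 -0.6875]
Step 4: x=[5.5352 12.4648] v=[-0.7969 -1.2031]
Step 5: x=[5.4522 12.0478] v=[-0.3321 -1.6679]
Step 6: x=[5.4436 11.5564] v=[-0.0343 -1.9657]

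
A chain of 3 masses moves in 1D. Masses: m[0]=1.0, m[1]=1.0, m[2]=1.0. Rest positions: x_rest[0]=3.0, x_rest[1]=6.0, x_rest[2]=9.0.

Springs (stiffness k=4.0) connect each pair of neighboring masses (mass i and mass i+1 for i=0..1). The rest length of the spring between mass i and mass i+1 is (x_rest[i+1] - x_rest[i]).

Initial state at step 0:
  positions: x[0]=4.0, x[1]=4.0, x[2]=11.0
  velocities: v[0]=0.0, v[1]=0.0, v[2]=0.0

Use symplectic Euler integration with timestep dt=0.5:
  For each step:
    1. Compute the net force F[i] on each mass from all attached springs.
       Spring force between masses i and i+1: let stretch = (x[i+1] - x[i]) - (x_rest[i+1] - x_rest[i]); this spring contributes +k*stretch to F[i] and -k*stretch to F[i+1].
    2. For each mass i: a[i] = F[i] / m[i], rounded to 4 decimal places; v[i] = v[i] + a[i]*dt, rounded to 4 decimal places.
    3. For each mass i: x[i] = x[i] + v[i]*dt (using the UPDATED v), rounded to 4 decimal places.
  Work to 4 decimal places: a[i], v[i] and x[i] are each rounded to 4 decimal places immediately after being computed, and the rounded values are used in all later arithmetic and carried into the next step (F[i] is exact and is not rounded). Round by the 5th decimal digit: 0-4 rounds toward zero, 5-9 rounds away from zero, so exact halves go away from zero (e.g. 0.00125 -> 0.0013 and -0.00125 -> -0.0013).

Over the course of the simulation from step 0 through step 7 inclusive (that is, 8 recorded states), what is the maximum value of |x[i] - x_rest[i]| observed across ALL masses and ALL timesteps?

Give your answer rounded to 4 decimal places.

Answer: 5.0000

Derivation:
Step 0: x=[4.0000 4.0000 11.0000] v=[0.0000 0.0000 0.0000]
Step 1: x=[1.0000 11.0000 7.0000] v=[-6.0000 14.0000 -8.0000]
Step 2: x=[5.0000 4.0000 10.0000] v=[8.0000 -14.0000 6.0000]
Step 3: x=[5.0000 4.0000 10.0000] v=[0.0000 0.0000 0.0000]
Step 4: x=[1.0000 11.0000 7.0000] v=[-8.0000 14.0000 -6.0000]
Step 5: x=[4.0000 4.0000 11.0000] v=[6.0000 -14.0000 8.0000]
Step 6: x=[4.0000 4.0000 11.0000] v=[0.0000 0.0000 0.0000]
Step 7: x=[1.0000 11.0000 7.0000] v=[-6.0000 14.0000 -8.0000]
Max displacement = 5.0000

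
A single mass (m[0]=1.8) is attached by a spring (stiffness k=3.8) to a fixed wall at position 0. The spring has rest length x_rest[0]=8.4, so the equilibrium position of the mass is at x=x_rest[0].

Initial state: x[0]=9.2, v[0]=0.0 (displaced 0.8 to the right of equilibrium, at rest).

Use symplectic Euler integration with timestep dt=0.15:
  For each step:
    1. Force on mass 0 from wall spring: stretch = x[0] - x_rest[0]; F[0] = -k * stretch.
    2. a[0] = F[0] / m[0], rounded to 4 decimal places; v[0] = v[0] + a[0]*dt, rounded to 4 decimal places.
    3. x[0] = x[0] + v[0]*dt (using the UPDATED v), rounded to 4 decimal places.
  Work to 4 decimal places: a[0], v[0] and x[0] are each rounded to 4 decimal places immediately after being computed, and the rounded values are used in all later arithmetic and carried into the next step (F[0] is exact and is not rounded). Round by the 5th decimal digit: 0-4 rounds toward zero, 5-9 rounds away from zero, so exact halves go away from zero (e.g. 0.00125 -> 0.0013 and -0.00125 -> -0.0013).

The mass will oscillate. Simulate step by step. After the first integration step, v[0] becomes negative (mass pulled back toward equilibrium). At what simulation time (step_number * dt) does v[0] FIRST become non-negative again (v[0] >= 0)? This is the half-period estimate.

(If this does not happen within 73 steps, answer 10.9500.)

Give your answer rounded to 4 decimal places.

Answer: 2.2500

Derivation:
Step 0: x=[9.2000] v=[0.0000]
Step 1: x=[9.1620] v=[-0.2533]
Step 2: x=[9.0878] v=[-0.4946]
Step 3: x=[8.9809] v=[-0.7124]
Step 4: x=[8.8465] v=[-0.8963]
Step 5: x=[8.6908] v=[-1.0377]
Step 6: x=[8.5213] v=[-1.1298]
Step 7: x=[8.3461] v=[-1.1682]
Step 8: x=[8.1734] v=[-1.1511]
Step 9: x=[8.0115] v=[-1.0793]
Step 10: x=[7.8681] v=[-0.9563]
Step 11: x=[7.7499] v=[-0.7879]
Step 12: x=[7.6626] v=[-0.5820]
Step 13: x=[7.6103] v=[-0.3485]
Step 14: x=[7.5955] v=[-0.0984]
Step 15: x=[7.6190] v=[0.1564]
First v>=0 after going negative at step 15, time=2.2500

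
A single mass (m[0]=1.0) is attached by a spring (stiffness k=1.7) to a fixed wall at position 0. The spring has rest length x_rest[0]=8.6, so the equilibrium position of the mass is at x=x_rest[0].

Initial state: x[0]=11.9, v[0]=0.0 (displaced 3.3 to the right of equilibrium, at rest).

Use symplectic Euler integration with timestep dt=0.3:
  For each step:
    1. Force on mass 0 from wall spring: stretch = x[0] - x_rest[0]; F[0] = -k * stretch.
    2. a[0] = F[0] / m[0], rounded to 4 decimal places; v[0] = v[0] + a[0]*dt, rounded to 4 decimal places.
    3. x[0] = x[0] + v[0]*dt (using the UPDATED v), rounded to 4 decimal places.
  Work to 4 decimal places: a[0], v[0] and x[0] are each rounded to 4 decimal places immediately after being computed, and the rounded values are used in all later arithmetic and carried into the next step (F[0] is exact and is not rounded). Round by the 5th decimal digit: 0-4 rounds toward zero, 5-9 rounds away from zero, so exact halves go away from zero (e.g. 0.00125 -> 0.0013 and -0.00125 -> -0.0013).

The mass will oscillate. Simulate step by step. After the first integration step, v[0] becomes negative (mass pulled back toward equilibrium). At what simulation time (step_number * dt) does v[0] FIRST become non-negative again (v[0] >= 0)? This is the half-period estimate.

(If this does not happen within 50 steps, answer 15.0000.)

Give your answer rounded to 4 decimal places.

Step 0: x=[11.9000] v=[0.0000]
Step 1: x=[11.3951] v=[-1.6830]
Step 2: x=[10.4626] v=[-3.1085]
Step 3: x=[9.2451] v=[-4.0584]
Step 4: x=[7.9289] v=[-4.3874]
Step 5: x=[6.7154] v=[-4.0451]
Step 6: x=[5.7902] v=[-3.0840]
Step 7: x=[5.2949] v=[-1.6510]
Step 8: x=[5.3053] v=[0.0346]
First v>=0 after going negative at step 8, time=2.4000

Answer: 2.4000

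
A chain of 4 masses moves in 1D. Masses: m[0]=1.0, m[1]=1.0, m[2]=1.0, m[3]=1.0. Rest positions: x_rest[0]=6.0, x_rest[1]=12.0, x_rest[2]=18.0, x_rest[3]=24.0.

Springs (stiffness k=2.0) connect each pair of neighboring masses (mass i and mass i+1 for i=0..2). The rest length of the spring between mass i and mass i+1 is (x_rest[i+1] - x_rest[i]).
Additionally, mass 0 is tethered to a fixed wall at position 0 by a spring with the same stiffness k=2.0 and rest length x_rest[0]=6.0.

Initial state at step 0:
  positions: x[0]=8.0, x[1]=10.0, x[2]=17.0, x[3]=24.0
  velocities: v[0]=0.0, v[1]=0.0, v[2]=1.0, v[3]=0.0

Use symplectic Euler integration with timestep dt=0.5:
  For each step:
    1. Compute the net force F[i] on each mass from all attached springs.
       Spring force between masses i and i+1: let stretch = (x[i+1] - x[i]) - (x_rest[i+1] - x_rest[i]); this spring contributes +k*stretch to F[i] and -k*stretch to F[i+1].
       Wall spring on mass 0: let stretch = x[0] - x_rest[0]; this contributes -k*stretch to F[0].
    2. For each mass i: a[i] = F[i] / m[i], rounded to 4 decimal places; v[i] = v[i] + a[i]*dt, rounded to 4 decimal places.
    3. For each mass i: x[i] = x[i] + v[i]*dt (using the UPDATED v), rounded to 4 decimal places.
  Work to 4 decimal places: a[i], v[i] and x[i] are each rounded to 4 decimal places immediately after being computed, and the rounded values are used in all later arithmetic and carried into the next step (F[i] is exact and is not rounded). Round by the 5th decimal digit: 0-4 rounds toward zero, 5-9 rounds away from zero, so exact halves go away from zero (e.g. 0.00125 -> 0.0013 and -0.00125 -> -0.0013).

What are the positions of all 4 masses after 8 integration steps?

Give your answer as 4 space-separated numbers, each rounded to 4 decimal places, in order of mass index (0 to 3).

Answer: 5.3517 12.0899 21.5665 23.4415

Derivation:
Step 0: x=[8.0000 10.0000 17.0000 24.0000] v=[0.0000 0.0000 1.0000 0.0000]
Step 1: x=[5.0000 12.5000 17.5000 23.5000] v=[-6.0000 5.0000 1.0000 -1.0000]
Step 2: x=[3.2500 13.7500 18.5000 23.0000] v=[-3.5000 2.5000 2.0000 -1.0000]
Step 3: x=[5.1250 12.1250 19.3750 23.2500] v=[3.7500 -3.2500 1.7500 0.5000]
Step 4: x=[7.9375 10.6250 18.5625 24.5625] v=[5.6250 -3.0000 -1.6250 2.6250]
Step 5: x=[8.1250 11.7500 16.7813 25.8750] v=[0.3750 2.2500 -3.5625 2.6250]
Step 6: x=[6.0625 13.5782 17.0313 25.6407] v=[-4.1250 3.6563 0.4999 -0.4687]
Step 7: x=[4.7266 13.3751 19.8594 24.1017] v=[-2.6718 -0.4063 5.6562 -3.0781]
Step 8: x=[5.3517 12.0899 21.5665 23.4415] v=[1.2501 -2.5705 3.4142 -1.3204]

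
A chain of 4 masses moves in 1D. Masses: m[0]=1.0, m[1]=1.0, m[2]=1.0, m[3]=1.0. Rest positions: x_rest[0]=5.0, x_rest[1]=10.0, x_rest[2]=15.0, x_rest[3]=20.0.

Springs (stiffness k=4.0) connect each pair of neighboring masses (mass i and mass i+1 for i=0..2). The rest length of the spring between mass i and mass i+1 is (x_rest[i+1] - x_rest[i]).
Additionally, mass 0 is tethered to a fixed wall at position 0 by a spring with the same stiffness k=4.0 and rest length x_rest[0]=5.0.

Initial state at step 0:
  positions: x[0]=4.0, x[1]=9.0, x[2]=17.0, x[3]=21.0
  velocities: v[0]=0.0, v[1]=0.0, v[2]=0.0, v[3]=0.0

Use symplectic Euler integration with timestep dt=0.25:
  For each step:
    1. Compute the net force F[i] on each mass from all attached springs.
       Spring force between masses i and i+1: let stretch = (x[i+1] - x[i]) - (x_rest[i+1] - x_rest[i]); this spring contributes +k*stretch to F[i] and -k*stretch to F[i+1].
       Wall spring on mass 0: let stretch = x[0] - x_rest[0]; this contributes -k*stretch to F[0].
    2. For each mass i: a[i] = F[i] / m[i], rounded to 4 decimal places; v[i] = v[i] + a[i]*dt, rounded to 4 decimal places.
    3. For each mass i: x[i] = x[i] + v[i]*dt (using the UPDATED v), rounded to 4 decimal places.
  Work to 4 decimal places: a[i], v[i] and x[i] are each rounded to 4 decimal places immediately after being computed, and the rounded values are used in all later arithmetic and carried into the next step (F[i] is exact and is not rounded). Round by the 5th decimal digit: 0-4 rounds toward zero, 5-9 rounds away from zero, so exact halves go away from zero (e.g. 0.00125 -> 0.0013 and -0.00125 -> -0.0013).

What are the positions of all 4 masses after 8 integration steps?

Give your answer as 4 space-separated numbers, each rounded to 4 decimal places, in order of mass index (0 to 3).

Answer: 4.4372 11.1089 15.3912 19.2917

Derivation:
Step 0: x=[4.0000 9.0000 17.0000 21.0000] v=[0.0000 0.0000 0.0000 0.0000]
Step 1: x=[4.2500 9.7500 16.0000 21.2500] v=[1.0000 3.0000 -4.0000 1.0000]
Step 2: x=[4.8125 10.6875 14.7500 21.4375] v=[2.2500 3.7500 -5.0000 0.7500]
Step 3: x=[5.6406 11.1719 14.1563 21.2031] v=[3.3125 1.9375 -2.3750 -0.9375]
Step 4: x=[6.4414 11.0196 14.5782 20.4570] v=[3.2032 -0.6094 1.6874 -2.9843]
Step 5: x=[6.7764 10.6124 15.5801 19.4912] v=[1.3400 -1.6290 4.0076 -3.8631]
Step 6: x=[6.3763 10.4881 16.3179 18.7977] v=[-1.6004 -0.4973 2.9510 -2.7742]
Step 7: x=[5.4101 10.7933 16.2182 18.7342] v=[-3.8649 1.2207 -0.3990 -0.2540]
Step 8: x=[4.4372 11.1089 15.3912 19.2917] v=[-3.8918 1.2624 -3.3079 2.2300]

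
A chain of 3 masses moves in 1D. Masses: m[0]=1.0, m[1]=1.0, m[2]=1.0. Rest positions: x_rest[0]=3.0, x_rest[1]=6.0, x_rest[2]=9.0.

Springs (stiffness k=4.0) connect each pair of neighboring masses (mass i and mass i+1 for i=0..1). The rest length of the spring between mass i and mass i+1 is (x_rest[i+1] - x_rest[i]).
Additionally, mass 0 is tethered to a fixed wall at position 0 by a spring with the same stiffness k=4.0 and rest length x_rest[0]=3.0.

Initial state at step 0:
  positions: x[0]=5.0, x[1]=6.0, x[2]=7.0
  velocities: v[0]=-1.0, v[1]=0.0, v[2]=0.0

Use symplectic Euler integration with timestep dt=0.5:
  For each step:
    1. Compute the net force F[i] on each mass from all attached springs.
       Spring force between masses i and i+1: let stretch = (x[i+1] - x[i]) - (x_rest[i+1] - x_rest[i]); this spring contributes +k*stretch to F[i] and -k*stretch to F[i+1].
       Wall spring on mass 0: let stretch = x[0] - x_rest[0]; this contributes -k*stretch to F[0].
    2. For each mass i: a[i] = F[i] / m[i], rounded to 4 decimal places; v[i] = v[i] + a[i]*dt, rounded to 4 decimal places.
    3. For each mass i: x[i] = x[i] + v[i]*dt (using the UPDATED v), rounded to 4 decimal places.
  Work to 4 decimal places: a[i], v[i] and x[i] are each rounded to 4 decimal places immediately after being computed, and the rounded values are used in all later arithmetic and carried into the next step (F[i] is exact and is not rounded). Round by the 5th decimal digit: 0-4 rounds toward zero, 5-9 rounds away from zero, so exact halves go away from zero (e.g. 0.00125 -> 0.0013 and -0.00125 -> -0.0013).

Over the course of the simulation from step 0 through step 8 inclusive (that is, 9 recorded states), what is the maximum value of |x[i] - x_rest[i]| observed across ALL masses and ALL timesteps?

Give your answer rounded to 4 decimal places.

Step 0: x=[5.0000 6.0000 7.0000] v=[-1.0000 0.0000 0.0000]
Step 1: x=[0.5000 6.0000 9.0000] v=[-9.0000 0.0000 4.0000]
Step 2: x=[1.0000 3.5000 11.0000] v=[1.0000 -5.0000 4.0000]
Step 3: x=[3.0000 6.0000 8.5000] v=[4.0000 5.0000 -5.0000]
Step 4: x=[5.0000 8.0000 6.5000] v=[4.0000 4.0000 -4.0000]
Step 5: x=[5.0000 5.5000 9.0000] v=[0.0000 -5.0000 5.0000]
Step 6: x=[0.5000 6.0000 11.0000] v=[-9.0000 1.0000 4.0000]
Step 7: x=[1.0000 6.0000 11.0000] v=[1.0000 0.0000 0.0000]
Step 8: x=[5.5000 6.0000 9.0000] v=[9.0000 0.0000 -4.0000]
Max displacement = 2.5000

Answer: 2.5000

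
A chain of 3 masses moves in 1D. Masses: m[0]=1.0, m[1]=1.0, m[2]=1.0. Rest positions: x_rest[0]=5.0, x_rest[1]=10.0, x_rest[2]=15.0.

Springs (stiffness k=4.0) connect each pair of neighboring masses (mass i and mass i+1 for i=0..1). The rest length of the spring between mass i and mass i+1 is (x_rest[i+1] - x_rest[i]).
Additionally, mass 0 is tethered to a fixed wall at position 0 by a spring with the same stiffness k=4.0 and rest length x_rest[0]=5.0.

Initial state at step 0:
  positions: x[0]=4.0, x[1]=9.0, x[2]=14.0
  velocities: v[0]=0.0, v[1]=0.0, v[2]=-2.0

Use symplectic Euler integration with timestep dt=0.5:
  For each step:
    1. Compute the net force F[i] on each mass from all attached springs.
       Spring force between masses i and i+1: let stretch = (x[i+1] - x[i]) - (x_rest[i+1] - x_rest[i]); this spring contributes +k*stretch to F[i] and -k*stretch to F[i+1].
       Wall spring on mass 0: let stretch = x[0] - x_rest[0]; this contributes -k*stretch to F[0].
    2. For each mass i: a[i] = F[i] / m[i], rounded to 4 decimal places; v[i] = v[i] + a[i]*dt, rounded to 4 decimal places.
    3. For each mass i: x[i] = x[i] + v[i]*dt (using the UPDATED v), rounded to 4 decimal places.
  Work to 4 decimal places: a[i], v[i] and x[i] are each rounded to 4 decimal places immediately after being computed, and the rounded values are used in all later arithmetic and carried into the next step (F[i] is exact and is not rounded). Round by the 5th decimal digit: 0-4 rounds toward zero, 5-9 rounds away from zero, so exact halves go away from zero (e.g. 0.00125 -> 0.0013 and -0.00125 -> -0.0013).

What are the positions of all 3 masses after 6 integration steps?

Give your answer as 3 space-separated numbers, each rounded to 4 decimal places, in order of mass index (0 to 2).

Step 0: x=[4.0000 9.0000 14.0000] v=[0.0000 0.0000 -2.0000]
Step 1: x=[5.0000 9.0000 13.0000] v=[2.0000 0.0000 -2.0000]
Step 2: x=[5.0000 9.0000 13.0000] v=[0.0000 0.0000 0.0000]
Step 3: x=[4.0000 9.0000 14.0000] v=[-2.0000 0.0000 2.0000]
Step 4: x=[4.0000 9.0000 15.0000] v=[0.0000 0.0000 2.0000]
Step 5: x=[5.0000 10.0000 15.0000] v=[2.0000 2.0000 0.0000]
Step 6: x=[6.0000 11.0000 15.0000] v=[2.0000 2.0000 0.0000]

Answer: 6.0000 11.0000 15.0000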